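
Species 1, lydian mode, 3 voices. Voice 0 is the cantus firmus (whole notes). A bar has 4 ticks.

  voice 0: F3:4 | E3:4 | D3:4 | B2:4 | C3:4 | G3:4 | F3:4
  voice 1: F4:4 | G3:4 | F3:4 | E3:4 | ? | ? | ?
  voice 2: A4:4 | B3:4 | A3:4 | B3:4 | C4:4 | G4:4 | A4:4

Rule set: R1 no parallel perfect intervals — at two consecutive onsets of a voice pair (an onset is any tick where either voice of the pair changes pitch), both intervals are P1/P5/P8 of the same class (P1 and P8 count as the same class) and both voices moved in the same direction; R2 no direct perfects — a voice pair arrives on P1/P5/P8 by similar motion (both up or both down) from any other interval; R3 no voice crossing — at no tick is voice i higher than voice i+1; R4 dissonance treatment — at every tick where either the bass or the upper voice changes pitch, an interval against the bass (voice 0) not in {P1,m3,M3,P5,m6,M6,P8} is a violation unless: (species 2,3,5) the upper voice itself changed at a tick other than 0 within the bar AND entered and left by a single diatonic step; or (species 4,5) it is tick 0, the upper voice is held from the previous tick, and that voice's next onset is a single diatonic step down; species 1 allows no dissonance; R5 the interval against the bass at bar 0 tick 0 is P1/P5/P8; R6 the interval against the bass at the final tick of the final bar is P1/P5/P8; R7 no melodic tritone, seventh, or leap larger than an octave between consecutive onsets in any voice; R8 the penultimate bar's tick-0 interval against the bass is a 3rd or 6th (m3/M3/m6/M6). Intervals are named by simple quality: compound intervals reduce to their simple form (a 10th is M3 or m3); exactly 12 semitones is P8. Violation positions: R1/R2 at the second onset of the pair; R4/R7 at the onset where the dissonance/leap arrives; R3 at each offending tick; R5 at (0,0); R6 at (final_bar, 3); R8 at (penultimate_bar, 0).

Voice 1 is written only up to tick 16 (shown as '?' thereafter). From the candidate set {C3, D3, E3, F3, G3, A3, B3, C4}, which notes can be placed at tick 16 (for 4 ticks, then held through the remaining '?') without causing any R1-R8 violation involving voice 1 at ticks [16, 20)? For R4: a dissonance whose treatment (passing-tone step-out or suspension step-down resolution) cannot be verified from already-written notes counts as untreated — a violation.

{A3, C3, E3}

C3: legal
D3: violates R4
E3: legal
F3: violates R1,R4
G3: violates R2
A3: legal
B3: violates R4
C4: violates R2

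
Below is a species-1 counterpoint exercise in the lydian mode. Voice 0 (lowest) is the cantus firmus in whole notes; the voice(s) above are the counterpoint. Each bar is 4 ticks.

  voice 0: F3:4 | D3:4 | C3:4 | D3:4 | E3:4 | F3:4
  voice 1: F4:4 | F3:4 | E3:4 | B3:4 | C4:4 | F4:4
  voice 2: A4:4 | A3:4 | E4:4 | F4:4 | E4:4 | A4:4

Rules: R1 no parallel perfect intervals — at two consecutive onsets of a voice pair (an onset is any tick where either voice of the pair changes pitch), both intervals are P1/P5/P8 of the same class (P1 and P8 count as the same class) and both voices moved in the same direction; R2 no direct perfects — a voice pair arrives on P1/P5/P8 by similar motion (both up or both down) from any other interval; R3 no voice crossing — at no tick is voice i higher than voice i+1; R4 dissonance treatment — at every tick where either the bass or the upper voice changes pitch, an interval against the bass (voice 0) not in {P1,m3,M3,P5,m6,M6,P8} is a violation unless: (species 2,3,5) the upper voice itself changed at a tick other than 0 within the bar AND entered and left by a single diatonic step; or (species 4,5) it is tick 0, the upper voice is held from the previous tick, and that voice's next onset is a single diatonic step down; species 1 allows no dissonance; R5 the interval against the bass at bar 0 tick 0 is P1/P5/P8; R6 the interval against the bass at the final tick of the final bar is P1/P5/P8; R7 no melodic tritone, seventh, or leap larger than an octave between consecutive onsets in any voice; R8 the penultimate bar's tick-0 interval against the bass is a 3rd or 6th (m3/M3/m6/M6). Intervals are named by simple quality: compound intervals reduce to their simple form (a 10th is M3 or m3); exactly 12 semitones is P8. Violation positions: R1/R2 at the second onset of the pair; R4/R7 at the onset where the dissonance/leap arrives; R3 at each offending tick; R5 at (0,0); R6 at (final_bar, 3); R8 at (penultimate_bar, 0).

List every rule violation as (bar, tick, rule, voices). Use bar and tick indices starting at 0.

(0, 0, R5, (0, 2))
(1, 0, R2, (0, 2))
(4, 0, R8, (0, 2))
(5, 0, R2, (0, 1))
(5, 3, R6, (0, 2))

bar 0: v0=F3 v1=F4 v2=A4 downbeat M3
bar 1: v0=D3 v1=F3 v2=A3 downbeat P5
bar 2: v0=C3 v1=E3 v2=E4 downbeat M3
bar 3: v0=D3 v1=B3 v2=F4 downbeat m3
bar 4: v0=E3 v1=C4 v2=E4 downbeat P8
bar 5: v0=F3 v1=F4 v2=A4 downbeat M3
  -> R5 @ bar 0 tick 0 v(0, 2): opens on M3
  -> R2 @ bar 1 tick 0 v(0, 2): F3/A4 M3 -> D3/A3 P5 similar
  -> R8 @ bar 4 tick 0 v(0, 2): penult P8 not 3rd/6th
  -> R2 @ bar 5 tick 0 v(0, 1): E3/C4 m6 -> F3/F4 P8 similar
  -> R6 @ bar 5 tick 3 v(0, 2): closes on M3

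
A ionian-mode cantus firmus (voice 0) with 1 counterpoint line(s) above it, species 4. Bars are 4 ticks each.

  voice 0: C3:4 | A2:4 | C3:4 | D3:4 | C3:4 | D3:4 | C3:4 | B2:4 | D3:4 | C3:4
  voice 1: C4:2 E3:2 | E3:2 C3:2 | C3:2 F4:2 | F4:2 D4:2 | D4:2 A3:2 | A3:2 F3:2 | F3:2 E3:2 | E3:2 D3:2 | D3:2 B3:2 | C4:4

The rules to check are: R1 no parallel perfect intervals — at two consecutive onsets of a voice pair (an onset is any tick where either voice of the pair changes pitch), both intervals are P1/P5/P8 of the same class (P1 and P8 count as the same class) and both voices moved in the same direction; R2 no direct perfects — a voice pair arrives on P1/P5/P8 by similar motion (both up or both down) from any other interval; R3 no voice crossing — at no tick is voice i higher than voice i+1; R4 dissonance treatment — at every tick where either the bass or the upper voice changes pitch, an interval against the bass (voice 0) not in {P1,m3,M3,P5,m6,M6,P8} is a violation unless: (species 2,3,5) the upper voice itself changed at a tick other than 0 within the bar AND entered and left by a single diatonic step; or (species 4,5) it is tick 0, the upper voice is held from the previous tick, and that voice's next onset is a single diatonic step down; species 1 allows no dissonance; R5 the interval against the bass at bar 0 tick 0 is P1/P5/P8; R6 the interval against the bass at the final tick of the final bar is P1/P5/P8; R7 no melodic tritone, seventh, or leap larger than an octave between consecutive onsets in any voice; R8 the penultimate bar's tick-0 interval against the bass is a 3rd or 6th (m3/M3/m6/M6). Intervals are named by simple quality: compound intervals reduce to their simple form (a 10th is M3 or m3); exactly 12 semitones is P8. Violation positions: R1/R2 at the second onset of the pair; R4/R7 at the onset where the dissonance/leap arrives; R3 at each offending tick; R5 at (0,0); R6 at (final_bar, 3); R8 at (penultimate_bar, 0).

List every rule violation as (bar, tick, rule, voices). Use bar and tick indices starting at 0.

bar 0: v0=C3 v1=C4 downbeat P8
bar 1: v0=A2 v1=E3 downbeat P5
bar 2: v0=C3 v1=C3 downbeat P1
bar 3: v0=D3 v1=F4 downbeat m3
bar 4: v0=C3 v1=D4 downbeat M2
bar 5: v0=D3 v1=A3 downbeat P5
bar 6: v0=C3 v1=F3 downbeat P4
bar 7: v0=B2 v1=E3 downbeat P4
bar 8: v0=D3 v1=D3 downbeat P1
bar 9: v0=C3 v1=C4 downbeat P8
  -> R4 @ bar 2 tick 2 v(0, 1): C3/F4 P4 untreated
  -> R7 @ bar 2 tick 2 v(1,): C3->F4 leap 17st
  -> R4 @ bar 4 tick 0 v(0, 1): C3/D4 M2 untreated
  -> R8 @ bar 8 tick 0 v(0, 1): penult P1 not 3rd/6th

(2, 2, R4, (0, 1))
(2, 2, R7, (1,))
(4, 0, R4, (0, 1))
(8, 0, R8, (0, 1))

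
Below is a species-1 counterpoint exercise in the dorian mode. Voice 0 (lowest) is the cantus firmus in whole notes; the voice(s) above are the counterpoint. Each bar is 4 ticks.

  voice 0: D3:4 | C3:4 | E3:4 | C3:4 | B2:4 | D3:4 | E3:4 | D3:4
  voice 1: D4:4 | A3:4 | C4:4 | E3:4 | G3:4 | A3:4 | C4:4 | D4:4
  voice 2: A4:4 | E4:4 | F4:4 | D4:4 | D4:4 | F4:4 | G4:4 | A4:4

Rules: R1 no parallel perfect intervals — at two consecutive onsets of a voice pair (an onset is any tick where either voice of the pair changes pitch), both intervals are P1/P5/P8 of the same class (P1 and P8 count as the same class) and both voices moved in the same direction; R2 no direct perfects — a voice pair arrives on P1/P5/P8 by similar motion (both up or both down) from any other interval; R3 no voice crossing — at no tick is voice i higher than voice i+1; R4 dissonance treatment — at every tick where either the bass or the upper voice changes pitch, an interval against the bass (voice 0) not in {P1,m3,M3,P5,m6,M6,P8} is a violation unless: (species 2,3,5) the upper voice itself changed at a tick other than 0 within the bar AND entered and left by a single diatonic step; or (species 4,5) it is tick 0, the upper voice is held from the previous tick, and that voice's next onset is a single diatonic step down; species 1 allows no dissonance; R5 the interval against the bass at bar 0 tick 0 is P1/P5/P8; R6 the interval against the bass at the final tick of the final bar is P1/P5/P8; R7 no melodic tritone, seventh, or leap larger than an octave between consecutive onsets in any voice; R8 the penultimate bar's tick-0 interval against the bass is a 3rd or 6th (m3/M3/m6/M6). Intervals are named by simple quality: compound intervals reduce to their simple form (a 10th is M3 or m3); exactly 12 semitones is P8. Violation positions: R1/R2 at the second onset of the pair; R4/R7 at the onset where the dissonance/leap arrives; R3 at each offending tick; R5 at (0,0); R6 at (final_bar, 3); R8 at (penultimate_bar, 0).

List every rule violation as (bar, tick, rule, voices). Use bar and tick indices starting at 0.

(1, 0, R1, (1, 2))
(2, 0, R4, (0, 2))
(3, 0, R4, (0, 2))
(5, 0, R2, (0, 1))
(6, 0, R2, (1, 2))
(7, 0, R1, (1, 2))

bar 0: v0=D3 v1=D4 v2=A4 downbeat P5
bar 1: v0=C3 v1=A3 v2=E4 downbeat M3
bar 2: v0=E3 v1=C4 v2=F4 downbeat m2
bar 3: v0=C3 v1=E3 v2=D4 downbeat M2
bar 4: v0=B2 v1=G3 v2=D4 downbeat m3
bar 5: v0=D3 v1=A3 v2=F4 downbeat m3
bar 6: v0=E3 v1=C4 v2=G4 downbeat m3
bar 7: v0=D3 v1=D4 v2=A4 downbeat P5
  -> R1 @ bar 1 tick 0 v(1, 2): D4/A4 P5 -> A3/E4 P5 similar
  -> R4 @ bar 2 tick 0 v(0, 2): E3/F4 m2 untreated
  -> R4 @ bar 3 tick 0 v(0, 2): C3/D4 M2 untreated
  -> R2 @ bar 5 tick 0 v(0, 1): B2/G3 m6 -> D3/A3 P5 similar
  -> R2 @ bar 6 tick 0 v(1, 2): A3/F4 m6 -> C4/G4 P5 similar
  -> R1 @ bar 7 tick 0 v(1, 2): C4/G4 P5 -> D4/A4 P5 similar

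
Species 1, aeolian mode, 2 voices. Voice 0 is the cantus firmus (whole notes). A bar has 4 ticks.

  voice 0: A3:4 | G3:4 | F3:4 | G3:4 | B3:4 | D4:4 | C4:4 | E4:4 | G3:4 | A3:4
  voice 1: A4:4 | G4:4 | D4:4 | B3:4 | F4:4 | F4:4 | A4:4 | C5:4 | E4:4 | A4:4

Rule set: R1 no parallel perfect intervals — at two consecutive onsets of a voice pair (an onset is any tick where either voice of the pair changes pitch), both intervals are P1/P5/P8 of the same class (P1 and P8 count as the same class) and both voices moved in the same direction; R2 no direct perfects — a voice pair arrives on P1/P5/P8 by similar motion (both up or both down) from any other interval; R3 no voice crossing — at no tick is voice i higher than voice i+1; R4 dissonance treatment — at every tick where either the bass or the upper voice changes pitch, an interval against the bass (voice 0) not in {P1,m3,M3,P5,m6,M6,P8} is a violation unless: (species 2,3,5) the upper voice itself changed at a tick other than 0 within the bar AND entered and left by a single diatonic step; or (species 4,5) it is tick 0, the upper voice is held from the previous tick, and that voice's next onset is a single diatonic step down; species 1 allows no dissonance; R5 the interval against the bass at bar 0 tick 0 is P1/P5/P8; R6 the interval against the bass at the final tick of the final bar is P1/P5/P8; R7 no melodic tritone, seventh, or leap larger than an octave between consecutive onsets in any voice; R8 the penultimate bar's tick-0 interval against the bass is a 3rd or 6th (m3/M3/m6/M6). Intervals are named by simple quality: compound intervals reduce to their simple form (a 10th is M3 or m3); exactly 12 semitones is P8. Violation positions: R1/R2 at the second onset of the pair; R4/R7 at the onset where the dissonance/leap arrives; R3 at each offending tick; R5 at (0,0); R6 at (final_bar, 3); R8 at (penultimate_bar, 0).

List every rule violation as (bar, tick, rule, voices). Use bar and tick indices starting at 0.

(1, 0, R1, (0, 1))
(4, 0, R4, (0, 1))
(4, 0, R7, (1,))
(9, 0, R2, (0, 1))

bar 0: v0=A3 v1=A4 downbeat P8
bar 1: v0=G3 v1=G4 downbeat P8
bar 2: v0=F3 v1=D4 downbeat M6
bar 3: v0=G3 v1=B3 downbeat M3
bar 4: v0=B3 v1=F4 downbeat TT
bar 5: v0=D4 v1=F4 downbeat m3
bar 6: v0=C4 v1=A4 downbeat M6
bar 7: v0=E4 v1=C5 downbeat m6
bar 8: v0=G3 v1=E4 downbeat M6
bar 9: v0=A3 v1=A4 downbeat P8
  -> R1 @ bar 1 tick 0 v(0, 1): A3/A4 P8 -> G3/G4 P8 similar
  -> R4 @ bar 4 tick 0 v(0, 1): B3/F4 TT untreated
  -> R7 @ bar 4 tick 0 v(1,): B3->F4 leap 6st
  -> R2 @ bar 9 tick 0 v(0, 1): G3/E4 M6 -> A3/A4 P8 similar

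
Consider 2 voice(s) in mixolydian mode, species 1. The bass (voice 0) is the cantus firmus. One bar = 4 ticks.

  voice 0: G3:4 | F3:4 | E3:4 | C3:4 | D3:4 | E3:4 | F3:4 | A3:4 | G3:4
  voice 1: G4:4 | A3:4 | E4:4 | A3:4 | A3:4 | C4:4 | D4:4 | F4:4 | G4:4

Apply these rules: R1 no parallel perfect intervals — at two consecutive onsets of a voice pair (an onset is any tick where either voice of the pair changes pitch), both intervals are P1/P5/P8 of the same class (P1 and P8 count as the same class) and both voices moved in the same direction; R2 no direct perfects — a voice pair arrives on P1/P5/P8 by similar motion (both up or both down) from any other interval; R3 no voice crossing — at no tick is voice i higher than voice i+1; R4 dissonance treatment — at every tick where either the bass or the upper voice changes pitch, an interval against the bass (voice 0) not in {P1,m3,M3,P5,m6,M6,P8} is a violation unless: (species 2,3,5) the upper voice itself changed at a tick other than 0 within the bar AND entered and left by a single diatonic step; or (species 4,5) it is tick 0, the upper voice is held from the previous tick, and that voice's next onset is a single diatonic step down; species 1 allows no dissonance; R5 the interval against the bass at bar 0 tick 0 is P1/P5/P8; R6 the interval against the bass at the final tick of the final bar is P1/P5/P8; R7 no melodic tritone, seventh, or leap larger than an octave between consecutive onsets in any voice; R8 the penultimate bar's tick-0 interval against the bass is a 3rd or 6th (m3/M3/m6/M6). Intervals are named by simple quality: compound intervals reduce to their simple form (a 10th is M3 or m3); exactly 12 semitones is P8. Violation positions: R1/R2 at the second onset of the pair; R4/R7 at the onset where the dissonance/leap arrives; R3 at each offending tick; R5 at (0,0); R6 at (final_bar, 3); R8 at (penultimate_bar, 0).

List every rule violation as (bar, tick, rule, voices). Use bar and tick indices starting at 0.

bar 0: v0=G3 v1=G4 downbeat P8
bar 1: v0=F3 v1=A3 downbeat M3
bar 2: v0=E3 v1=E4 downbeat P8
bar 3: v0=C3 v1=A3 downbeat M6
bar 4: v0=D3 v1=A3 downbeat P5
bar 5: v0=E3 v1=C4 downbeat m6
bar 6: v0=F3 v1=D4 downbeat M6
bar 7: v0=A3 v1=F4 downbeat m6
bar 8: v0=G3 v1=G4 downbeat P8
  -> R7 @ bar 1 tick 0 v(1,): G4->A3 leap 10st

(1, 0, R7, (1,))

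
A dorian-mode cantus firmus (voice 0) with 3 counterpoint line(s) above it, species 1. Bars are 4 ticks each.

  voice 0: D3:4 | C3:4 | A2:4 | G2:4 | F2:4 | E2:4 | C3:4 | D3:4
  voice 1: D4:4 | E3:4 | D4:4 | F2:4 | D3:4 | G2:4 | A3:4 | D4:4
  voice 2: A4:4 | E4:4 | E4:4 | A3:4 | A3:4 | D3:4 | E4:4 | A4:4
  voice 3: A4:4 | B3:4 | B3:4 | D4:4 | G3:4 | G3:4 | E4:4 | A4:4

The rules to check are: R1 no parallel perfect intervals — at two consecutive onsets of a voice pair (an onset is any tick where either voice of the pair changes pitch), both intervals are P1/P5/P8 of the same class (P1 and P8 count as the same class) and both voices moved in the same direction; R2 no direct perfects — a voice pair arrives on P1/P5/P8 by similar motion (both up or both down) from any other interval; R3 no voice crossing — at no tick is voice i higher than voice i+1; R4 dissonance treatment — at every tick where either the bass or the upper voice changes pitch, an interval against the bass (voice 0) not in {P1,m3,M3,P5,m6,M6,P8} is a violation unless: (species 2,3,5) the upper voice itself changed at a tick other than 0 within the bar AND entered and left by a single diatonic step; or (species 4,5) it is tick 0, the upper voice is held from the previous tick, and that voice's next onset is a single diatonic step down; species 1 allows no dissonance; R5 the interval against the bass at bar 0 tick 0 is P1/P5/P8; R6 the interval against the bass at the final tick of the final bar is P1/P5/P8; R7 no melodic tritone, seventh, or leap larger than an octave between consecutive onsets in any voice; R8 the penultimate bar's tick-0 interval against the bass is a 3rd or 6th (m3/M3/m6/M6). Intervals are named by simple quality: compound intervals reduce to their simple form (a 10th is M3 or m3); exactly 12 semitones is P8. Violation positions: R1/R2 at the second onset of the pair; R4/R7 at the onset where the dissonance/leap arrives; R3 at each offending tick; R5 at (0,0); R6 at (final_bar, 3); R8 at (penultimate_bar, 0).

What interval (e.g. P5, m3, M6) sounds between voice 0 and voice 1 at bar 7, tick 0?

voice 0=D3 voice 1=D4 -> P8

P8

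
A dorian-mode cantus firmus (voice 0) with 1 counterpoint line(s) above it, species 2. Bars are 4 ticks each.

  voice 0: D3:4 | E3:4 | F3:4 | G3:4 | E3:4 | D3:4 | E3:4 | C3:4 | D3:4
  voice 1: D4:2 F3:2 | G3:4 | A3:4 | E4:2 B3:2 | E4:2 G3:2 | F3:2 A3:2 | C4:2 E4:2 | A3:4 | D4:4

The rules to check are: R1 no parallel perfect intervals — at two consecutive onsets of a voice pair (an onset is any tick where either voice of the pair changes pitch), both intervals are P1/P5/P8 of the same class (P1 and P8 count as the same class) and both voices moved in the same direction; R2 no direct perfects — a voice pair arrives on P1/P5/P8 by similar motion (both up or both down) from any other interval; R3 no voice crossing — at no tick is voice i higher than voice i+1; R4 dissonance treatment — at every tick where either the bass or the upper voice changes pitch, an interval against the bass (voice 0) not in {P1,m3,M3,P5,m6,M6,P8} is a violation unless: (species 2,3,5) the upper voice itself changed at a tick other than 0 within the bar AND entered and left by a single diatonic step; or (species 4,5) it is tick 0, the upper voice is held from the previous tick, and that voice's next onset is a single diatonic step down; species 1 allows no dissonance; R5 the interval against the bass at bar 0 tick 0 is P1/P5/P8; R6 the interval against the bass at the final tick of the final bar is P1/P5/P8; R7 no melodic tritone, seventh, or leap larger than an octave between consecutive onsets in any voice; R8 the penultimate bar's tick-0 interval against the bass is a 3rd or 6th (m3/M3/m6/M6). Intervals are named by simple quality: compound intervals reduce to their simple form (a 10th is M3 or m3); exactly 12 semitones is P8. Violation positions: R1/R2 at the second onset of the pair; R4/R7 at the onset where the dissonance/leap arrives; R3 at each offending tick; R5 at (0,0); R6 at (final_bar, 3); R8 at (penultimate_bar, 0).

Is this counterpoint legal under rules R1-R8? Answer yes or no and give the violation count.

No (1 violations)

bar 0: v0=D3 v1=D4 (P8)
bar 1: v0=E3 v1=G3 (m3)
bar 2: v0=F3 v1=A3 (M3)
bar 3: v0=G3 v1=E4 (M6)
bar 4: v0=E3 v1=E4 (P8)
bar 5: v0=D3 v1=F3 (m3)
bar 6: v0=E3 v1=C4 (m6)
bar 7: v0=C3 v1=A3 (M6)
bar 8: v0=D3 v1=D4 (P8)
  R2 @ bar8.0: C3/A3 M6 -> D3/D4 P8 similar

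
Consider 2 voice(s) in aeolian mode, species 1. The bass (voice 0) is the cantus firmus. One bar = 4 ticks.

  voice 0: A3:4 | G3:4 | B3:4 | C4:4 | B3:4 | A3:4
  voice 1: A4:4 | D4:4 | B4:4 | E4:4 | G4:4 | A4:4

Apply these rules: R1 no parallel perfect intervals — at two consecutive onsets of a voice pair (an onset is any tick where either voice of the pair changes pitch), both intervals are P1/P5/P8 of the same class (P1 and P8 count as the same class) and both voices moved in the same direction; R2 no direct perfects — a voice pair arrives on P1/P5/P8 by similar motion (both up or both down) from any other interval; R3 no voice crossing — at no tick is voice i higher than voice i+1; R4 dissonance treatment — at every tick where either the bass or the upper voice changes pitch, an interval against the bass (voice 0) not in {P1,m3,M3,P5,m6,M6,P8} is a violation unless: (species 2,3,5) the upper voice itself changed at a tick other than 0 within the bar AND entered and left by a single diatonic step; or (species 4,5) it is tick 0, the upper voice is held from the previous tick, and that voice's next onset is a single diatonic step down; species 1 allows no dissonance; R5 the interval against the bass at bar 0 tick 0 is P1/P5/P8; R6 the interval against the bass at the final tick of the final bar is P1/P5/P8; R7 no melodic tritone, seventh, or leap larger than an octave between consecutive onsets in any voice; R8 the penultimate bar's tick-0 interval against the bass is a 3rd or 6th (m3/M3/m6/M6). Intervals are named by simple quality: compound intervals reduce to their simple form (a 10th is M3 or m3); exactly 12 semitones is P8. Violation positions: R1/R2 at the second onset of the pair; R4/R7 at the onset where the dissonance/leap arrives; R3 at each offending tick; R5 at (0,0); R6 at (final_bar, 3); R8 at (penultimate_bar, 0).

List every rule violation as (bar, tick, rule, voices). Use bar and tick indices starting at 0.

(1, 0, R2, (0, 1))
(2, 0, R2, (0, 1))

bar 0: v0=A3 v1=A4 downbeat P8
bar 1: v0=G3 v1=D4 downbeat P5
bar 2: v0=B3 v1=B4 downbeat P8
bar 3: v0=C4 v1=E4 downbeat M3
bar 4: v0=B3 v1=G4 downbeat m6
bar 5: v0=A3 v1=A4 downbeat P8
  -> R2 @ bar 1 tick 0 v(0, 1): A3/A4 P8 -> G3/D4 P5 similar
  -> R2 @ bar 2 tick 0 v(0, 1): G3/D4 P5 -> B3/B4 P8 similar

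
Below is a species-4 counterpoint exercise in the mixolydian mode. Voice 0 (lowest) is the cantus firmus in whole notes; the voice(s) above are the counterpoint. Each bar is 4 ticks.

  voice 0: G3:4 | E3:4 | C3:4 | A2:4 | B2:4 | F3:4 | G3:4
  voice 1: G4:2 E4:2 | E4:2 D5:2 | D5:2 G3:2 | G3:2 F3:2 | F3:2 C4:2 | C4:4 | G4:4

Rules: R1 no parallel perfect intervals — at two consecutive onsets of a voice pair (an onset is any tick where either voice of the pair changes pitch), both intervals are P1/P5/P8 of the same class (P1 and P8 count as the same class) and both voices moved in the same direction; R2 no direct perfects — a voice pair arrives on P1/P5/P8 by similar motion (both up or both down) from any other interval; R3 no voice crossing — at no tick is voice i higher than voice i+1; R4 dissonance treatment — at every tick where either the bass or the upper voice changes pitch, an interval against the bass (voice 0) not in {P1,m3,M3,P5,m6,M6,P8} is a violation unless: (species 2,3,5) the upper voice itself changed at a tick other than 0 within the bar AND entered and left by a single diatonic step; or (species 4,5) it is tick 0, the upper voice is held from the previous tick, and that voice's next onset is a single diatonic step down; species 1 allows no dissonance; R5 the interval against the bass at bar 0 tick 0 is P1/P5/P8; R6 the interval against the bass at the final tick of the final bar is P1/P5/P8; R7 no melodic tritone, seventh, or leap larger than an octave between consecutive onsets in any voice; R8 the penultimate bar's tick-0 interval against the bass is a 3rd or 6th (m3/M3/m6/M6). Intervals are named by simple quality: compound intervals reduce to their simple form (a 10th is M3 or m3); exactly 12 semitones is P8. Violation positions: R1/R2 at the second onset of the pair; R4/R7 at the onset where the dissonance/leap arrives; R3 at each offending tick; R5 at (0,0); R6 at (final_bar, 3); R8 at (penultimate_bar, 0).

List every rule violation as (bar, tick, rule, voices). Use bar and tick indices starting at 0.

bar 0: v0=G3 v1=G4 downbeat P8
bar 1: v0=E3 v1=E4 downbeat P8
bar 2: v0=C3 v1=D5 downbeat M2
bar 3: v0=A2 v1=G3 downbeat m7
bar 4: v0=B2 v1=F3 downbeat TT
bar 5: v0=F3 v1=C4 downbeat P5
bar 6: v0=G3 v1=G4 downbeat P8
  -> R4 @ bar 1 tick 2 v(0, 1): E3/D5 m7 untreated
  -> R7 @ bar 1 tick 2 v(1,): E4->D5 leap 10st
  -> R4 @ bar 2 tick 0 v(0, 1): C3/D5 M2 untreated
  -> R7 @ bar 2 tick 2 v(1,): D5->G3 leap 19st
  -> R4 @ bar 4 tick 0 v(0, 1): B2/F3 TT untreated
  -> R4 @ bar 4 tick 2 v(0, 1): B2/C4 m2 untreated
  -> R7 @ bar 5 tick 0 v(0,): B2->F3 leap 6st
  -> R8 @ bar 5 tick 0 v(0, 1): penult P5 not 3rd/6th
  -> R2 @ bar 6 tick 0 v(0, 1): F3/C4 P5 -> G3/G4 P8 similar

(1, 2, R4, (0, 1))
(1, 2, R7, (1,))
(2, 0, R4, (0, 1))
(2, 2, R7, (1,))
(4, 0, R4, (0, 1))
(4, 2, R4, (0, 1))
(5, 0, R7, (0,))
(5, 0, R8, (0, 1))
(6, 0, R2, (0, 1))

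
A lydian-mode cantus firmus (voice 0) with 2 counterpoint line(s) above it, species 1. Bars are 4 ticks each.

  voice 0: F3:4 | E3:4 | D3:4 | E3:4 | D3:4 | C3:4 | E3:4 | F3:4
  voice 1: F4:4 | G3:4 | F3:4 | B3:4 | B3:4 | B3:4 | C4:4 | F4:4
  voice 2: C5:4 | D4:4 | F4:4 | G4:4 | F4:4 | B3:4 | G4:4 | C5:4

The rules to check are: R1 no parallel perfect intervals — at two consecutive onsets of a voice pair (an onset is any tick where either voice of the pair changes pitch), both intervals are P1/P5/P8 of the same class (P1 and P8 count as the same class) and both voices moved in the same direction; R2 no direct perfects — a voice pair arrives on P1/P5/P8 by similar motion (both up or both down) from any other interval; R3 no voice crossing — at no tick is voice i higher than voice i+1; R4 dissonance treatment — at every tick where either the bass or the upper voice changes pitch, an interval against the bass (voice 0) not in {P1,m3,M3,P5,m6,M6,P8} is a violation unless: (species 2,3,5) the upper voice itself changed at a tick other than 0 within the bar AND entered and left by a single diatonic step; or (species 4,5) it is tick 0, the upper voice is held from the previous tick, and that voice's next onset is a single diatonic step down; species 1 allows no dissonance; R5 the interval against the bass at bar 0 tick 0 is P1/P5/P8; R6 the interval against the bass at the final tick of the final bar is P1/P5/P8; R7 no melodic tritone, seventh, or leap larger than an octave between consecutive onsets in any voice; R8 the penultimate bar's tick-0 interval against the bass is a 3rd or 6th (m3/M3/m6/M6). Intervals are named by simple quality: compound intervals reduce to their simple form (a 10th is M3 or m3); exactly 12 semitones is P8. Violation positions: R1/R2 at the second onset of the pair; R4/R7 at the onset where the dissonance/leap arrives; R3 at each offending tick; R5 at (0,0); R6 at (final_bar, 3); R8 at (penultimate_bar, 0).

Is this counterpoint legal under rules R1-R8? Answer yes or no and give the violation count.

No (13 violations)

bar 0: v0=F3 v1=F4 v2=C5 (P5)
bar 1: v0=E3 v1=G3 v2=D4 (m7)
bar 2: v0=D3 v1=F3 v2=F4 (m3)
bar 3: v0=E3 v1=B3 v2=G4 (m3)
bar 4: v0=D3 v1=B3 v2=F4 (m3)
bar 5: v0=C3 v1=B3 v2=B3 (M7)
bar 6: v0=E3 v1=C4 v2=G4 (m3)
bar 7: v0=F3 v1=F4 v2=C5 (P5)
  R1 @ bar1.0: F4/C5 P5 -> G3/D4 P5 similar
  R4 @ bar1.0: E3/D4 m7 untreated
  R7 @ bar1.0: F4->G3 leap 10st
  R7 @ bar1.0: C5->D4 leap 10st
  R2 @ bar3.0: D3/F3 m3 -> E3/B3 P5 similar
  R7 @ bar3.0: F3->B3 leap 6st
  R4 @ bar5.0: C3/B3 M7 untreated
  R4 @ bar5.0: C3/B3 M7 untreated
  R7 @ bar5.0: F4->B3 leap 6st
  R2 @ bar6.0: B3/B3 P1 -> C4/G4 P5 similar
  R1 @ bar7.0: C4/G4 P5 -> F4/C5 P5 similar
  R2 @ bar7.0: E3/C4 m6 -> F3/F4 P8 similar
  R2 @ bar7.0: E3/G4 m3 -> F3/C5 P5 similar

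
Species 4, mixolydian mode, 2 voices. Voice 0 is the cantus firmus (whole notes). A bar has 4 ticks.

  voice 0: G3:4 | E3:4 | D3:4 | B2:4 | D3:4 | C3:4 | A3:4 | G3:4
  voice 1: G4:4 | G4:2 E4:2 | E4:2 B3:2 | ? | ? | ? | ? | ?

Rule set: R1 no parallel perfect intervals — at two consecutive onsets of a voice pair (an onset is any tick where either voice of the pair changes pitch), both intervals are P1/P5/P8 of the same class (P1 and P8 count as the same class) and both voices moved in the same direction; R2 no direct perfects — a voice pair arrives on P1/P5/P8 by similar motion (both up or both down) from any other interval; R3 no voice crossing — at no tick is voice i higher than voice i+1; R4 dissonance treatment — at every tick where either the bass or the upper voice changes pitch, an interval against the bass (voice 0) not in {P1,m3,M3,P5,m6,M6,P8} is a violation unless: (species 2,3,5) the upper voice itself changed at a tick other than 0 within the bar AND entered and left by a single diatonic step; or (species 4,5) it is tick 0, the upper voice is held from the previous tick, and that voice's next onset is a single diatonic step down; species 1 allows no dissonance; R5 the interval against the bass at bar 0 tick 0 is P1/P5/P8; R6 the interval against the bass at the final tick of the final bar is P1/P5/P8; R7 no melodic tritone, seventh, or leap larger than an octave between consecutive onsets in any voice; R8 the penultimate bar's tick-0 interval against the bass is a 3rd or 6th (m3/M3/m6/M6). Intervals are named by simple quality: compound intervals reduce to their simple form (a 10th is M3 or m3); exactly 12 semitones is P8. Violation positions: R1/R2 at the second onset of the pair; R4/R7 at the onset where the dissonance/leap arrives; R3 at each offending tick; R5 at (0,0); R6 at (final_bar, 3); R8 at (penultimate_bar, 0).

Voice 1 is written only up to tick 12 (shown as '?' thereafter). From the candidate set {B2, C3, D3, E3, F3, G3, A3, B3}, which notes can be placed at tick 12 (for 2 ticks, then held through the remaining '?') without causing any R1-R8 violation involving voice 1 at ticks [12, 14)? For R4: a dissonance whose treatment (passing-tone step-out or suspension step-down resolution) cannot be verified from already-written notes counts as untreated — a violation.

B2: violates R2
C3: violates R4,R7
D3: legal
E3: violates R4
F3: violates R4,R7
G3: legal
A3: violates R4
B3: legal

{B3, D3, G3}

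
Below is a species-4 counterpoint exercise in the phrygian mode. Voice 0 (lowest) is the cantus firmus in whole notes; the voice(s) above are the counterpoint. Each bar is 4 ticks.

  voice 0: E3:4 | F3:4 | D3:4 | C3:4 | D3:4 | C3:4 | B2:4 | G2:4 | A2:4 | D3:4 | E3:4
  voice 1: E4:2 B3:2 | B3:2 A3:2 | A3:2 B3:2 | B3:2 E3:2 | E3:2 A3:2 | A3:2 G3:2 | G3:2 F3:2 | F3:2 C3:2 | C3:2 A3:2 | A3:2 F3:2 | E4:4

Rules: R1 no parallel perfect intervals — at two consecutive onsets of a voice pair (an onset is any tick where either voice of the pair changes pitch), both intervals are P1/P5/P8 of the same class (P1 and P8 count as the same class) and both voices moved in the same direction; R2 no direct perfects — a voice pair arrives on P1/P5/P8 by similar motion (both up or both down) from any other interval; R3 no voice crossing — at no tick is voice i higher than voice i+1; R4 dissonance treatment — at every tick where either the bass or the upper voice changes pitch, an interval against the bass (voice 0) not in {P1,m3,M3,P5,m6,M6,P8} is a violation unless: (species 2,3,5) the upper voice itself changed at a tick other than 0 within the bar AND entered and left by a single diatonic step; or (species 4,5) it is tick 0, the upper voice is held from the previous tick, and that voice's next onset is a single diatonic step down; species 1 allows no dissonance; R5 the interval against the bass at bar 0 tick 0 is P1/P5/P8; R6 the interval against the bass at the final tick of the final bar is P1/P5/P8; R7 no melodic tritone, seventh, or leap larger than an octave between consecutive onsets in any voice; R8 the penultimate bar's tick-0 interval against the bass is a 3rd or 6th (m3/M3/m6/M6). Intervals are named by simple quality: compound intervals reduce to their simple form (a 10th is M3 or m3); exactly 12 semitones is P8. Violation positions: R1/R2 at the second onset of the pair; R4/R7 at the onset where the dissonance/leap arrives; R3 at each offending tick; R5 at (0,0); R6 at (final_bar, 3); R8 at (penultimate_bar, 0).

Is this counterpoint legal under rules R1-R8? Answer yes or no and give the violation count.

No (8 violations)

bar 0: v0=E3 v1=E4 (P8)
bar 1: v0=F3 v1=B3 (TT)
bar 2: v0=D3 v1=A3 (P5)
bar 3: v0=C3 v1=B3 (M7)
bar 4: v0=D3 v1=E3 (M2)
bar 5: v0=C3 v1=A3 (M6)
bar 6: v0=B2 v1=G3 (m6)
bar 7: v0=G2 v1=F3 (m7)
bar 8: v0=A2 v1=C3 (m3)
bar 9: v0=D3 v1=A3 (P5)
bar 10: v0=E3 v1=E4 (P8)
  R4 @ bar3.0: C3/B3 M7 untreated
  R4 @ bar4.0: D3/E3 M2 untreated
  R4 @ bar6.2: B2/F3 TT untreated
  R4 @ bar7.0: G2/F3 m7 untreated
  R4 @ bar7.2: G2/C3 P4 untreated
  R8 @ bar9.0: penult P5 not 3rd/6th
  R2 @ bar10.0: D3/F3 m3 -> E3/E4 P8 similar
  R7 @ bar10.0: F3->E4 leap 11st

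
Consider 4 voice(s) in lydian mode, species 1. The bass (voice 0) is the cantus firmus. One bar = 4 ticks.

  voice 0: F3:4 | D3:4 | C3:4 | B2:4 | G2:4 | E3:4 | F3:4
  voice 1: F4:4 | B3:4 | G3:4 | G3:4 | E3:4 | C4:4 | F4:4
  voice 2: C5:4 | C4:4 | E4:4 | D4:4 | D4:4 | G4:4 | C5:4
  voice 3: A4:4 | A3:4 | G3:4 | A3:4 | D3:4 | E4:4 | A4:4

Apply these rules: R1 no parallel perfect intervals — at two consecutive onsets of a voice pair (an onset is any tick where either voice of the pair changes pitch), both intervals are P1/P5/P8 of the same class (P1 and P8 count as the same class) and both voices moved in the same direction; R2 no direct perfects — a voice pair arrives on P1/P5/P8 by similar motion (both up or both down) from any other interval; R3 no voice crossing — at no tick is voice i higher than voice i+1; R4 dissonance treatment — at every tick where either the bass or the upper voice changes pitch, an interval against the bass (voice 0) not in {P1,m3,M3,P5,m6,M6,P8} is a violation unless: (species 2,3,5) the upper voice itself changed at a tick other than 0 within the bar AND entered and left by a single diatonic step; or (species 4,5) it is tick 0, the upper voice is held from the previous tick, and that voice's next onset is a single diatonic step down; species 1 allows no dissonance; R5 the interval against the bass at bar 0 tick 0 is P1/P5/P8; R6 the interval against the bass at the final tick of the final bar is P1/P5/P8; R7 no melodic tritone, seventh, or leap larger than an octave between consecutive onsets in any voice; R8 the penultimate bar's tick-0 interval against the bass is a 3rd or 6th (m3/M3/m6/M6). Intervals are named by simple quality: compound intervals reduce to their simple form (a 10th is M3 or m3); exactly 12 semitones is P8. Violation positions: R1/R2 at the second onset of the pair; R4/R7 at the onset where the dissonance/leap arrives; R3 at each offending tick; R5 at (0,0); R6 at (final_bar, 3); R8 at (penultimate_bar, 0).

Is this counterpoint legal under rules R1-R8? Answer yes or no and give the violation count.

bar 0: v0=F3 v1=F4 v2=C5 v3=A4 (M3)
bar 1: v0=D3 v1=B3 v2=C4 v3=A3 (P5)
bar 2: v0=C3 v1=G3 v2=E4 v3=G3 (P5)
bar 3: v0=B2 v1=G3 v2=D4 v3=A3 (m7)
bar 4: v0=G2 v1=E3 v2=D4 v3=D3 (P5)
bar 5: v0=E3 v1=C4 v2=G4 v3=E4 (P8)
bar 6: v0=F3 v1=F4 v2=C5 v3=A4 (M3)
  R3 @ bar0.0: C5 above A4
  R5 @ bar0.0: opens on M3
  R3 @ bar0.1: C5 above A4
  R3 @ bar0.2: C5 above A4
  R3 @ bar0.3: C5 above A4
  R2 @ bar1.0: F3/A4 M3 -> D3/A3 P5 similar
  R3 @ bar1.0: C4 above A3
  R4 @ bar1.0: D3/C4 m7 untreated
  R7 @ bar1.0: F4->B3 leap 6st
  R3 @ bar1.1: C4 above A3
  R3 @ bar1.2: C4 above A3
  R3 @ bar1.3: C4 above A3
  R1 @ bar2.0: D3/A3 P5 -> C3/G3 P5 similar
  R2 @ bar2.0: D3/B3 M6 -> C3/G3 P5 similar
  R2 @ bar2.0: B3/A3 M2 -> G3/G3 P1 similar
  R3 @ bar2.0: E4 above G3
  R3 @ bar2.1: E4 above G3
  R3 @ bar2.2: E4 above G3
  R3 @ bar2.3: E4 above G3
  R3 @ bar3.0: D4 above A3
  R4 @ bar3.0: B2/A3 m7 untreated
  R3 @ bar3.1: D4 above A3
  R3 @ bar3.2: D4 above A3
  R3 @ bar3.3: D4 above A3
  R2 @ bar4.0: B2/A3 m7 -> G2/D3 P5 similar
  R3 @ bar4.0: D4 above D3
  R3 @ bar4.1: D4 above D3
  R3 @ bar4.2: D4 above D3
  R3 @ bar4.3: D4 above D3
  R2 @ bar5.0: G2/D3 P5 -> E3/E4 P8 similar
  R2 @ bar5.0: E3/D4 m7 -> C4/G4 P5 similar
  R3 @ bar5.0: G4 above E4
  R7 @ bar5.0: D3->E4 leap 14st
  R8 @ bar5.0: penult P8 not 3rd/6th
  R3 @ bar5.1: G4 above E4
  R3 @ bar5.2: G4 above E4
  R3 @ bar5.3: G4 above E4
  R1 @ bar6.0: C4/G4 P5 -> F4/C5 P5 similar
  R2 @ bar6.0: E3/C4 m6 -> F3/F4 P8 similar
  R2 @ bar6.0: E3/G4 m3 -> F3/C5 P5 similar
  R3 @ bar6.0: C5 above A4
  R3 @ bar6.1: C5 above A4
  R3 @ bar6.2: C5 above A4
  R3 @ bar6.3: C5 above A4
  R6 @ bar6.3: closes on M3

No (45 violations)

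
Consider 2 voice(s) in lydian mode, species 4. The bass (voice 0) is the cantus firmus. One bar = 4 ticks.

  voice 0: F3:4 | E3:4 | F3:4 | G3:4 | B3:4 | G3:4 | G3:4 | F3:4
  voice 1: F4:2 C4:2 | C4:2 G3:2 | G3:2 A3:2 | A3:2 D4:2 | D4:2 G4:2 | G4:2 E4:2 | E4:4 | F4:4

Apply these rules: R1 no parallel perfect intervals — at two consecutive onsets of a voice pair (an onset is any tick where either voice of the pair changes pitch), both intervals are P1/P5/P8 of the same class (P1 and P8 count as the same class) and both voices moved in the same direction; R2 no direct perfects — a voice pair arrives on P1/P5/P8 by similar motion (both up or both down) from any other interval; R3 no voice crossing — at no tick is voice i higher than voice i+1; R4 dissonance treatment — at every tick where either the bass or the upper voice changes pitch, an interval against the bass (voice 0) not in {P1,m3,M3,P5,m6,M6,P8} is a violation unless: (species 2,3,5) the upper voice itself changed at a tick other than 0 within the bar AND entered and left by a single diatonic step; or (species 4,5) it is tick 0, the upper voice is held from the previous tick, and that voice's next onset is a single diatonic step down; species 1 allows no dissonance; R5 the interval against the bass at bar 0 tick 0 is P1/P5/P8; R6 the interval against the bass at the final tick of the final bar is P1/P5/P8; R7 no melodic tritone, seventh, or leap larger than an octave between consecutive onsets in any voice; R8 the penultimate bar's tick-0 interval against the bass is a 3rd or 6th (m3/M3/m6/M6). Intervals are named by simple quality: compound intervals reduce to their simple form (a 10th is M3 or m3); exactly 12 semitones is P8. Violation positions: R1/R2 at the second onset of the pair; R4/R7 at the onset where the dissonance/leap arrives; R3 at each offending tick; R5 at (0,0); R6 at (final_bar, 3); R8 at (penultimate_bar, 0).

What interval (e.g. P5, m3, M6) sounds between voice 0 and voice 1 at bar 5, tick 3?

M6

voice 0=G3 voice 1=E4 -> M6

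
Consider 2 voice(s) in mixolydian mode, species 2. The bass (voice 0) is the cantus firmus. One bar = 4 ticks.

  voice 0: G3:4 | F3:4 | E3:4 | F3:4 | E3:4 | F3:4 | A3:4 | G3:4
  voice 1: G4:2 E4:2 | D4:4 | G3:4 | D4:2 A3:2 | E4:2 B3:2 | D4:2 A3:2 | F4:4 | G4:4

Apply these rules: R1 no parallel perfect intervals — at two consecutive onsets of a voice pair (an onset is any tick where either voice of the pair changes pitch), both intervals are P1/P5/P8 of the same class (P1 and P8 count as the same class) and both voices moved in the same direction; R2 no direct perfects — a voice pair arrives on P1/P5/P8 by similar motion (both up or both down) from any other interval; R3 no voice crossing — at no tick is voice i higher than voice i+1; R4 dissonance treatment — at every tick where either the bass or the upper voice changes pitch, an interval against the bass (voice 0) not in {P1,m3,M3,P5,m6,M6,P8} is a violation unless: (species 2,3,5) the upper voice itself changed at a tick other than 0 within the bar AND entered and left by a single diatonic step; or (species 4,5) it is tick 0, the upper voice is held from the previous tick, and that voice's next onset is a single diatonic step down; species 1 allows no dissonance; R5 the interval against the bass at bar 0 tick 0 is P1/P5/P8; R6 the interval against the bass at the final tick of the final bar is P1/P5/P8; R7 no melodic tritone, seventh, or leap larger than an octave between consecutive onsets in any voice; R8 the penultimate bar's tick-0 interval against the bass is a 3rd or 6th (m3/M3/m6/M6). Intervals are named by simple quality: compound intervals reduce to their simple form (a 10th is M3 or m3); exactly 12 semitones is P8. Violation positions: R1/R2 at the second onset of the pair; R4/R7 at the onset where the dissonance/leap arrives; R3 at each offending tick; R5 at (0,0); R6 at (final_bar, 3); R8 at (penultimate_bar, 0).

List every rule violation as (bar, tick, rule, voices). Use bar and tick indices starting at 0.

No violations across 8 bars (G3..G3 vs G4..G4).

bar 0: v0=G3 v1=G4 downbeat P8
bar 1: v0=F3 v1=D4 downbeat M6
bar 2: v0=E3 v1=G3 downbeat m3
bar 3: v0=F3 v1=D4 downbeat M6
bar 4: v0=E3 v1=E4 downbeat P8
bar 5: v0=F3 v1=D4 downbeat M6
bar 6: v0=A3 v1=F4 downbeat m6
bar 7: v0=G3 v1=G4 downbeat P8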